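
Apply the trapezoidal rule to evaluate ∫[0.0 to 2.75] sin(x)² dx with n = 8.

f(x) = sin(x)²
a = 0.0, b = 2.75, n = 8
h = (b - a)/n = 0.343750

Trapezoidal rule: (h/2)[f(x₀) + 2f(x₁) + 2f(x₂) + ... + f(xₙ)]

x_0 = 0.0000, f(x_0) = 0.000000, coefficient = 1
x_1 = 0.3438, f(x_1) = 0.113583, coefficient = 2
x_2 = 0.6875, f(x_2) = 0.402726, coefficient = 2
x_3 = 1.0312, f(x_3) = 0.736064, coefficient = 2
x_4 = 1.3750, f(x_4) = 0.962151, coefficient = 2
x_5 = 1.7188, f(x_5) = 0.978269, coefficient = 2
x_6 = 2.0625, f(x_6) = 0.777095, coefficient = 2
x_7 = 2.4062, f(x_7) = 0.450028, coefficient = 2
x_8 = 2.7500, f(x_8) = 0.145665, coefficient = 1

I ≈ (0.343750/2) × 8.985497 = 1.544382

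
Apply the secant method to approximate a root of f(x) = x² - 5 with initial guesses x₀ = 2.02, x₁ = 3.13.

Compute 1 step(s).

f(x) = x² - 5
x₀ = 2.02, x₁ = 3.13

Secant formula: x_{n+1} = x_n - f(x_n)(x_n - x_{n-1})/(f(x_n) - f(x_{n-1}))

Iteration 1:
  f(2.020000) = -0.919600
  f(3.130000) = 4.796900
  x_2 = 3.130000 - 4.796900×(3.130000 - 2.020000)/(4.796900 - (-0.919600))
       = 2.198563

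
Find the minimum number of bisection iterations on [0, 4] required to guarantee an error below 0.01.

We need (b-a)/2^n ≤ 0.01
(4 - 0)/2^n ≤ 0.01
4/2^n ≤ 0.01
2^n ≥ 400
n ≥ log₂(400) = 8.64
n ≥ 9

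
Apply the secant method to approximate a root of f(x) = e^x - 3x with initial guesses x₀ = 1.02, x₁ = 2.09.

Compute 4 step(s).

f(x) = e^x - 3x
x₀ = 1.02, x₁ = 2.09

Secant formula: x_{n+1} = x_n - f(x_n)(x_n - x_{n-1})/(f(x_n) - f(x_{n-1}))

Iteration 1:
  f(1.020000) = -0.286805
  f(2.090000) = 1.814915
  x_2 = 2.090000 - 1.814915×(2.090000 - 1.020000)/(1.814915 - (-0.286805))
       = 1.166014
Iteration 2:
  f(2.090000) = 1.814915
  f(1.166014) = -0.288867
  x_3 = 1.166014 - (-0.288867)×(1.166014 - 2.090000)/(-0.288867 - 1.814915)
       = 1.292885
Iteration 3:
  f(1.166014) = -0.288867
  f(1.292885) = -0.235373
  x_4 = 1.292885 - (-0.235373)×(1.292885 - 1.166014)/(-0.235373 - (-0.288867))
       = 1.851114
Iteration 4:
  f(1.292885) = -0.235373
  f(1.851114) = 0.813566
  x_5 = 1.851114 - 0.813566×(1.851114 - 1.292885)/(0.813566 - (-0.235373))
       = 1.418147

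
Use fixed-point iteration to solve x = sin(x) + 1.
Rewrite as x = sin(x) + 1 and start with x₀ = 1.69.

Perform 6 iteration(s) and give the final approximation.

Equation: x = sin(x) + 1
Fixed-point form: x = sin(x) + 1
x₀ = 1.69

x_1 = g(1.690000) = 1.992904
x_2 = g(1.992904) = 1.912228
x_3 = g(1.912228) = 1.942276
x_4 = g(1.942276) = 1.931791
x_5 = g(1.931791) = 1.935546
x_6 = g(1.935546) = 1.934213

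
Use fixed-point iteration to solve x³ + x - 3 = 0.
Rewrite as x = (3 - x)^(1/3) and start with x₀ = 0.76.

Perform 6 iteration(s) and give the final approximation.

Equation: x³ + x - 3 = 0
Fixed-point form: x = (3 - x)^(1/3)
x₀ = 0.76

x_1 = g(0.760000) = 1.308427
x_2 = g(1.308427) = 1.191508
x_3 = g(1.191508) = 1.218350
x_4 = g(1.218350) = 1.212293
x_5 = g(1.212293) = 1.213665
x_6 = g(1.213665) = 1.213354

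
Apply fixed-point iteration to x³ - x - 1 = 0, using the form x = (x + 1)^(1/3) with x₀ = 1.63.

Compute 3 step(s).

Equation: x³ - x - 1 = 0
Fixed-point form: x = (x + 1)^(1/3)
x₀ = 1.63

x_1 = g(1.630000) = 1.380337
x_2 = g(1.380337) = 1.335200
x_3 = g(1.335200) = 1.326706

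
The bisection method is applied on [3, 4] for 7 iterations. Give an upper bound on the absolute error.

Bisection error bound: |error| ≤ (b-a)/2^n
|error| ≤ (4 - 3)/2^7 = 1/2^7
|error| ≤ 0.0078125000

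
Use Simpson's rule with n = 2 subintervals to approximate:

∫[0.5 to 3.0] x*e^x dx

f(x) = x*e^x
a = 0.5, b = 3.0, n = 2
h = (b - a)/n = 1.250000

Simpson's rule: (h/3)[f(x₀) + 4f(x₁) + 2f(x₂) + ... + f(xₙ)]

x_0 = 0.5000, f(x_0) = 0.824361, coefficient = 1
x_1 = 1.7500, f(x_1) = 10.070555, coefficient = 4
x_2 = 3.0000, f(x_2) = 60.256611, coefficient = 1

I ≈ (1.250000/3) × 101.363190 = 42.234663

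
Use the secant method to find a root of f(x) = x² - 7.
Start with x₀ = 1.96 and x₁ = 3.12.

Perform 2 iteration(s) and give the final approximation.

f(x) = x² - 7
x₀ = 1.96, x₁ = 3.12

Secant formula: x_{n+1} = x_n - f(x_n)(x_n - x_{n-1})/(f(x_n) - f(x_{n-1}))

Iteration 1:
  f(1.960000) = -3.158400
  f(3.120000) = 2.734400
  x_2 = 3.120000 - 2.734400×(3.120000 - 1.960000)/(2.734400 - (-3.158400))
       = 2.581732
Iteration 2:
  f(3.120000) = 2.734400
  f(2.581732) = -0.334658
  x_3 = 2.581732 - (-0.334658)×(2.581732 - 3.120000)/(-0.334658 - 2.734400)
       = 2.640426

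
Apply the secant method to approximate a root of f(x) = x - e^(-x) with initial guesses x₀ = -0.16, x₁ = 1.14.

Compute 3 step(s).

f(x) = x - e^(-x)
x₀ = -0.16, x₁ = 1.14

Secant formula: x_{n+1} = x_n - f(x_n)(x_n - x_{n-1})/(f(x_n) - f(x_{n-1}))

Iteration 1:
  f(-0.160000) = -1.333511
  f(1.140000) = 0.820181
  x_2 = 1.140000 - 0.820181×(1.140000 - (-0.160000))/(0.820181 - (-1.333511))
       = 0.644927
Iteration 2:
  f(1.140000) = 0.820181
  f(0.644927) = 0.120226
  x_3 = 0.644927 - 0.120226×(0.644927 - 1.140000)/(0.120226 - 0.820181)
       = 0.559892
Iteration 3:
  f(0.644927) = 0.120226
  f(0.559892) = -0.011379
  x_4 = 0.559892 - (-0.011379)×(0.559892 - 0.644927)/(-0.011379 - 0.120226)
       = 0.567244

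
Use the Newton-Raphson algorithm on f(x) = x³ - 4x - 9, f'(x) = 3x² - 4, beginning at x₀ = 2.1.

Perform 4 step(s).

f(x) = x³ - 4x - 9
f'(x) = 3x² - 4
x₀ = 2.1

Newton-Raphson formula: x_{n+1} = x_n - f(x_n)/f'(x_n)

Iteration 1:
  f(2.100000) = -8.139000
  f'(2.100000) = 9.230000
  x_1 = 2.100000 - (-8.139000)/9.230000 = 2.981798
Iteration 2:
  f(2.981798) = 5.584341
  f'(2.981798) = 22.673367
  x_2 = 2.981798 - 5.584341/22.673367 = 2.735503
Iteration 3:
  f(2.735503) = 0.527699
  f'(2.735503) = 18.448935
  x_3 = 2.735503 - 0.527699/18.448935 = 2.706900
Iteration 4:
  f(2.706900) = 0.006691
  f'(2.706900) = 17.981924
  x_4 = 2.706900 - 0.006691/17.981924 = 2.706528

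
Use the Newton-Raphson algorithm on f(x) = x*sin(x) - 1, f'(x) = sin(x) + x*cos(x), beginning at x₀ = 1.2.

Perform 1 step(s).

f(x) = x*sin(x) - 1
f'(x) = sin(x) + x*cos(x)
x₀ = 1.2

Newton-Raphson formula: x_{n+1} = x_n - f(x_n)/f'(x_n)

Iteration 1:
  f(1.200000) = 0.118447
  f'(1.200000) = 1.366868
  x_1 = 1.200000 - 0.118447/1.366868 = 1.113344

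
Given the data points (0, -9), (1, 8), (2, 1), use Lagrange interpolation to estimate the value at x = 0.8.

Lagrange interpolation formula:
P(x) = Σ yᵢ × Lᵢ(x)
where Lᵢ(x) = Π_{j≠i} (x - xⱼ)/(xᵢ - xⱼ)

L_0(0.8) = (0.8 - 1)/(0 - 1) × (0.8 - 2)/(0 - 2) = 0.120000
L_1(0.8) = (0.8 - 0)/(1 - 0) × (0.8 - 2)/(1 - 2) = 0.960000
L_2(0.8) = (0.8 - 0)/(2 - 0) × (0.8 - 1)/(2 - 1) = -0.080000

P(0.8) = (-9)×L_0(0.8) + 8×L_1(0.8) + 1×L_2(0.8)
P(0.8) = 6.520000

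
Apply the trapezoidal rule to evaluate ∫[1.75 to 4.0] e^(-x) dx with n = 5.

f(x) = e^(-x)
a = 1.75, b = 4.0, n = 5
h = (b - a)/n = 0.450000

Trapezoidal rule: (h/2)[f(x₀) + 2f(x₁) + 2f(x₂) + ... + f(xₙ)]

x_0 = 1.7500, f(x_0) = 0.173774, coefficient = 1
x_1 = 2.2000, f(x_1) = 0.110803, coefficient = 2
x_2 = 2.6500, f(x_2) = 0.070651, coefficient = 2
x_3 = 3.1000, f(x_3) = 0.045049, coefficient = 2
x_4 = 3.5500, f(x_4) = 0.028725, coefficient = 2
x_5 = 4.0000, f(x_5) = 0.018316, coefficient = 1

I ≈ (0.450000/2) × 0.702546 = 0.158073
Exact value: 0.155458
Error: 0.002615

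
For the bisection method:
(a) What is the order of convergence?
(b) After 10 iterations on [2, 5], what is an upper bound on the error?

(a) Bisection has linear (order 1) convergence; the error is halved each step.

(b) Error bound = (b-a)/2^n = (5 - 2)/2^{10}
    = 3/2^{10}

(a) 1 (linear); (b) error ≤ 2.93e-03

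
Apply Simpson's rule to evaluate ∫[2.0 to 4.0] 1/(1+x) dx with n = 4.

f(x) = 1/(1+x)
a = 2.0, b = 4.0, n = 4
h = (b - a)/n = 0.500000

Simpson's rule: (h/3)[f(x₀) + 4f(x₁) + 2f(x₂) + ... + f(xₙ)]

x_0 = 2.0000, f(x_0) = 0.333333, coefficient = 1
x_1 = 2.5000, f(x_1) = 0.285714, coefficient = 4
x_2 = 3.0000, f(x_2) = 0.250000, coefficient = 2
x_3 = 3.5000, f(x_3) = 0.222222, coefficient = 4
x_4 = 4.0000, f(x_4) = 0.200000, coefficient = 1

I ≈ (0.500000/3) × 3.065079 = 0.510847
Exact value: 0.510826
Error: 0.000021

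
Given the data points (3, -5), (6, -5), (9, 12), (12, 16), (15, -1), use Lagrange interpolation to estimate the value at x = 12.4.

Lagrange interpolation formula:
P(x) = Σ yᵢ × Lᵢ(x)
where Lᵢ(x) = Π_{j≠i} (x - xⱼ)/(xᵢ - xⱼ)

L_0(12.4) = (12.4 - 6)/(3 - 6) × (12.4 - 9)/(3 - 9) × (12.4 - 12)/(3 - 12) × (12.4 - 15)/(3 - 15) = -0.011641
L_1(12.4) = (12.4 - 3)/(6 - 3) × (12.4 - 9)/(6 - 9) × (12.4 - 12)/(6 - 12) × (12.4 - 15)/(6 - 15) = 0.068392
L_2(12.4) = (12.4 - 3)/(9 - 3) × (12.4 - 6)/(9 - 6) × (12.4 - 12)/(9 - 12) × (12.4 - 15)/(9 - 15) = -0.193106
L_3(12.4) = (12.4 - 3)/(12 - 3) × (12.4 - 6)/(12 - 6) × (12.4 - 9)/(12 - 9) × (12.4 - 15)/(12 - 15) = 1.094268
L_4(12.4) = (12.4 - 3)/(15 - 3) × (12.4 - 6)/(15 - 6) × (12.4 - 9)/(15 - 9) × (12.4 - 12)/(15 - 12) = 0.042087

P(12.4) = (-5)×L_0(12.4) + (-5)×L_1(12.4) + 12×L_2(12.4) + 16×L_3(12.4) + (-1)×L_4(12.4)
P(12.4) = 14.865179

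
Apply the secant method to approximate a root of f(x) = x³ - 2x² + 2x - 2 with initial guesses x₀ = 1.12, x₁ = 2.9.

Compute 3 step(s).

f(x) = x³ - 2x² + 2x - 2
x₀ = 1.12, x₁ = 2.9

Secant formula: x_{n+1} = x_n - f(x_n)(x_n - x_{n-1})/(f(x_n) - f(x_{n-1}))

Iteration 1:
  f(1.120000) = -0.863872
  f(2.900000) = 11.369000
  x_2 = 2.900000 - 11.369000×(2.900000 - 1.120000)/(11.369000 - (-0.863872))
       = 1.245702
Iteration 2:
  f(2.900000) = 11.369000
  f(1.245702) = -0.679096
  x_3 = 1.245702 - (-0.679096)×(1.245702 - 2.900000)/(-0.679096 - 11.369000)
       = 1.338947
Iteration 3:
  f(1.245702) = -0.679096
  f(1.338947) = -0.507228
  x_4 = 1.338947 - (-0.507228)×(1.338947 - 1.245702)/(-0.507228 - (-0.679096))
       = 1.614138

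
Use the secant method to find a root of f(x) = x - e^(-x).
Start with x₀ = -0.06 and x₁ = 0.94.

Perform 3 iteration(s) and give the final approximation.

f(x) = x - e^(-x)
x₀ = -0.06, x₁ = 0.94

Secant formula: x_{n+1} = x_n - f(x_n)(x_n - x_{n-1})/(f(x_n) - f(x_{n-1}))

Iteration 1:
  f(-0.060000) = -1.121837
  f(0.940000) = 0.549372
  x_2 = 0.940000 - 0.549372×(0.940000 - (-0.060000))/(0.549372 - (-1.121837))
       = 0.611273
Iteration 2:
  f(0.940000) = 0.549372
  f(0.611273) = 0.068613
  x_3 = 0.611273 - 0.068613×(0.611273 - 0.940000)/(0.068613 - 0.549372)
       = 0.564357
Iteration 3:
  f(0.611273) = 0.068613
  f(0.564357) = -0.004368
  x_4 = 0.564357 - (-0.004368)×(0.564357 - 0.611273)/(-0.004368 - 0.068613)
       = 0.567165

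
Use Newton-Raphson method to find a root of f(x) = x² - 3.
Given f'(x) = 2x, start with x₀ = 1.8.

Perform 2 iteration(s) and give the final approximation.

f(x) = x² - 3
f'(x) = 2x
x₀ = 1.8

Newton-Raphson formula: x_{n+1} = x_n - f(x_n)/f'(x_n)

Iteration 1:
  f(1.800000) = 0.240000
  f'(1.800000) = 3.600000
  x_1 = 1.800000 - 0.240000/3.600000 = 1.733333
Iteration 2:
  f(1.733333) = 0.004444
  f'(1.733333) = 3.466667
  x_2 = 1.733333 - 0.004444/3.466667 = 1.732051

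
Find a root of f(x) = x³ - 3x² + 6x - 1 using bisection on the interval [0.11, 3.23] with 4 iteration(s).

f(x) = x³ - 3x² + 6x - 1
Initial interval: [0.11, 3.23]

Iteration 1:
  c_1 = (0.110000 + 3.230000)/2 = 1.670000
  f(c_1) = f(1.670000) = 5.310763
  f(a) × f(c) < 0, new interval: [0.110000, 1.670000]
Iteration 2:
  c_2 = (0.110000 + 1.670000)/2 = 0.890000
  f(c_2) = f(0.890000) = 2.668669
  f(a) × f(c) < 0, new interval: [0.110000, 0.890000]
Iteration 3:
  c_3 = (0.110000 + 0.890000)/2 = 0.500000
  f(c_3) = f(0.500000) = 1.375000
  f(a) × f(c) < 0, new interval: [0.110000, 0.500000]
Iteration 4:
  c_4 = (0.110000 + 0.500000)/2 = 0.305000
  f(c_4) = f(0.305000) = 0.579298
  f(a) × f(c) < 0, new interval: [0.110000, 0.305000]

After 4 iteration(s), the approximation is c_4 = 0.305000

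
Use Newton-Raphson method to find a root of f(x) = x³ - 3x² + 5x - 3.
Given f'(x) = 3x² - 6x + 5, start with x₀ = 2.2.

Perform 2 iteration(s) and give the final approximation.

f(x) = x³ - 3x² + 5x - 3
f'(x) = 3x² - 6x + 5
x₀ = 2.2

Newton-Raphson formula: x_{n+1} = x_n - f(x_n)/f'(x_n)

Iteration 1:
  f(2.200000) = 4.128000
  f'(2.200000) = 6.320000
  x_1 = 2.200000 - 4.128000/6.320000 = 1.546835
Iteration 2:
  f(1.546835) = 1.257191
  f'(1.546835) = 2.897087
  x_2 = 1.546835 - 1.257191/2.897087 = 1.112886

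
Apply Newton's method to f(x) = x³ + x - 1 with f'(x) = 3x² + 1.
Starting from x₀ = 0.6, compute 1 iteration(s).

f(x) = x³ + x - 1
f'(x) = 3x² + 1
x₀ = 0.6

Newton-Raphson formula: x_{n+1} = x_n - f(x_n)/f'(x_n)

Iteration 1:
  f(0.600000) = -0.184000
  f'(0.600000) = 2.080000
  x_1 = 0.600000 - (-0.184000)/2.080000 = 0.688462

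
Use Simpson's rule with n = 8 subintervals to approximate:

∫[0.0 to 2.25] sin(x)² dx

f(x) = sin(x)²
a = 0.0, b = 2.25, n = 8
h = (b - a)/n = 0.281250

Simpson's rule: (h/3)[f(x₀) + 4f(x₁) + 2f(x₂) + ... + f(xₙ)]

x_0 = 0.0000, f(x_0) = 0.000000, coefficient = 1
x_1 = 0.2812, f(x_1) = 0.077038, coefficient = 4
x_2 = 0.5625, f(x_2) = 0.284412, coefficient = 2
x_3 = 0.8438, f(x_3) = 0.558219, coefficient = 4
x_4 = 1.1250, f(x_4) = 0.814087, coefficient = 2
x_5 = 1.4062, f(x_5) = 0.973168, coefficient = 4
x_6 = 1.6875, f(x_6) = 0.986442, coefficient = 2
x_7 = 1.9688, f(x_7) = 0.849818, coefficient = 4
x_8 = 2.2500, f(x_8) = 0.605398, coefficient = 1

I ≈ (0.281250/3) × 14.608253 = 1.369524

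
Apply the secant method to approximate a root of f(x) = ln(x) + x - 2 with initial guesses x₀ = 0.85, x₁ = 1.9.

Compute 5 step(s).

f(x) = ln(x) + x - 2
x₀ = 0.85, x₁ = 1.9

Secant formula: x_{n+1} = x_n - f(x_n)(x_n - x_{n-1})/(f(x_n) - f(x_{n-1}))

Iteration 1:
  f(0.850000) = -1.312519
  f(1.900000) = 0.541854
  x_2 = 1.900000 - 0.541854×(1.900000 - 0.850000)/(0.541854 - (-1.312519))
       = 1.593187
Iteration 2:
  f(1.900000) = 0.541854
  f(1.593187) = 0.058923
  x_3 = 1.593187 - 0.058923×(1.593187 - 1.900000)/(0.058923 - 0.541854)
       = 1.555752
Iteration 3:
  f(1.593187) = 0.058923
  f(1.555752) = -0.002289
  x_4 = 1.555752 - (-0.002289)×(1.555752 - 1.593187)/(-0.002289 - 0.058923)
       = 1.557152
Iteration 4:
  f(1.555752) = -0.002289
  f(1.557152) = 0.000010
  x_5 = 1.557152 - 0.000010×(1.557152 - 1.555752)/(0.000010 - (-0.002289))
       = 1.557146
Iteration 5:
  f(1.557152) = 0.000010
  f(1.557146) = 0.000000
  x_6 = 1.557146 - 0.000000×(1.557146 - 1.557152)/(0.000000 - 0.000010)
       = 1.557146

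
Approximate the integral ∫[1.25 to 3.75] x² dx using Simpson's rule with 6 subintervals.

f(x) = x²
a = 1.25, b = 3.75, n = 6
h = (b - a)/n = 0.416667

Simpson's rule: (h/3)[f(x₀) + 4f(x₁) + 2f(x₂) + ... + f(xₙ)]

x_0 = 1.2500, f(x_0) = 1.562500, coefficient = 1
x_1 = 1.6667, f(x_1) = 2.777778, coefficient = 4
x_2 = 2.0833, f(x_2) = 4.340278, coefficient = 2
x_3 = 2.5000, f(x_3) = 6.250000, coefficient = 4
x_4 = 2.9167, f(x_4) = 8.506944, coefficient = 2
x_5 = 3.3333, f(x_5) = 11.111111, coefficient = 4
x_6 = 3.7500, f(x_6) = 14.062500, coefficient = 1

I ≈ (0.416667/3) × 121.875000 = 16.927083
Exact value: 16.927083
Error: 0.000000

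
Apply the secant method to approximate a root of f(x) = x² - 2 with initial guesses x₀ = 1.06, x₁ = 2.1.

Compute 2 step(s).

f(x) = x² - 2
x₀ = 1.06, x₁ = 2.1

Secant formula: x_{n+1} = x_n - f(x_n)(x_n - x_{n-1})/(f(x_n) - f(x_{n-1}))

Iteration 1:
  f(1.060000) = -0.876400
  f(2.100000) = 2.410000
  x_2 = 2.100000 - 2.410000×(2.100000 - 1.060000)/(2.410000 - (-0.876400))
       = 1.337342
Iteration 2:
  f(2.100000) = 2.410000
  f(1.337342) = -0.211517
  x_3 = 1.337342 - (-0.211517)×(1.337342 - 2.100000)/(-0.211517 - 2.410000)
       = 1.398877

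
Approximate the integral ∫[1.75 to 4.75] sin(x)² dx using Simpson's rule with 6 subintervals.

f(x) = sin(x)²
a = 1.75, b = 4.75, n = 6
h = (b - a)/n = 0.500000

Simpson's rule: (h/3)[f(x₀) + 4f(x₁) + 2f(x₂) + ... + f(xₙ)]

x_0 = 1.7500, f(x_0) = 0.968228, coefficient = 1
x_1 = 2.2500, f(x_1) = 0.605398, coefficient = 4
x_2 = 2.7500, f(x_2) = 0.145665, coefficient = 2
x_3 = 3.2500, f(x_3) = 0.011706, coefficient = 4
x_4 = 3.7500, f(x_4) = 0.326682, coefficient = 2
x_5 = 4.2500, f(x_5) = 0.801006, coefficient = 4
x_6 = 4.7500, f(x_6) = 0.998586, coefficient = 1

I ≈ (0.500000/3) × 8.583949 = 1.430658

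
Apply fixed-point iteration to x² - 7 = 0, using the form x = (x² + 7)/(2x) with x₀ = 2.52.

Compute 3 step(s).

Equation: x² - 7 = 0
Fixed-point form: x = (x² + 7)/(2x)
x₀ = 2.52

x_1 = g(2.520000) = 2.648889
x_2 = g(2.648889) = 2.645753
x_3 = g(2.645753) = 2.645751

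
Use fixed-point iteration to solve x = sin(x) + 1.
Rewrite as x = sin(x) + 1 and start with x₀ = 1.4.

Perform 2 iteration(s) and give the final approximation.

Equation: x = sin(x) + 1
Fixed-point form: x = sin(x) + 1
x₀ = 1.4

x_1 = g(1.400000) = 1.985450
x_2 = g(1.985450) = 1.915256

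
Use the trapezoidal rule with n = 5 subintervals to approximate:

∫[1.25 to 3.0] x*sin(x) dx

f(x) = x*sin(x)
a = 1.25, b = 3.0, n = 5
h = (b - a)/n = 0.350000

Trapezoidal rule: (h/2)[f(x₀) + 2f(x₁) + 2f(x₂) + ... + f(xₙ)]

x_0 = 1.2500, f(x_0) = 1.186231, coefficient = 1
x_1 = 1.6000, f(x_1) = 1.599318, coefficient = 2
x_2 = 1.9500, f(x_2) = 1.811471, coefficient = 2
x_3 = 2.3000, f(x_3) = 1.715122, coefficient = 2
x_4 = 2.6500, f(x_4) = 1.250881, coefficient = 2
x_5 = 3.0000, f(x_5) = 0.423360, coefficient = 1

I ≈ (0.350000/2) × 14.363175 = 2.513556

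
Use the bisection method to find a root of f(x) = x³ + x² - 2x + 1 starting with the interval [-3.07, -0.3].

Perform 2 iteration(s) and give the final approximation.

f(x) = x³ + x² - 2x + 1
Initial interval: [-3.07, -0.3]

Iteration 1:
  c_1 = (-3.070000 + (-0.300000))/2 = -1.685000
  f(c_1) = f(-1.685000) = 2.425131
  f(a) × f(c) < 0, new interval: [-3.070000, -1.685000]
Iteration 2:
  c_2 = (-3.070000 + (-1.685000))/2 = -2.377500
  f(c_2) = f(-2.377500) = -2.031327
  f(a) × f(c) ≥ 0, new interval: [-2.377500, -1.685000]

After 2 iteration(s), the approximation is c_2 = -2.377500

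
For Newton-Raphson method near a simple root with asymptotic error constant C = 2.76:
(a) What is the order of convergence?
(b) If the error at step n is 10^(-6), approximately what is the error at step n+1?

(a) Newton-Raphson has quadratic (order 2) convergence near simple roots.
    This means |e_{n+1}| ≈ C|e_n|².

(b) With |e_n| = 10^(-6) and C = 2.76:
    |e_{n+1}| ≈ 2.76 × (10^(-6))² = 2.76 × 10^(-12)

(a) 2 (quadratic); (b) |e_{n+1}| ≈ 2.760e-12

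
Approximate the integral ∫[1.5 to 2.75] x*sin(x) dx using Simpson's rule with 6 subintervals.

f(x) = x*sin(x)
a = 1.5, b = 2.75, n = 6
h = (b - a)/n = 0.208333

Simpson's rule: (h/3)[f(x₀) + 4f(x₁) + 2f(x₂) + ... + f(xₙ)]

x_0 = 1.5000, f(x_0) = 1.496242, coefficient = 1
x_1 = 1.7083, f(x_1) = 1.692201, coefficient = 4
x_2 = 1.9167, f(x_2) = 1.803163, coefficient = 2
x_3 = 2.1250, f(x_3) = 1.806930, coefficient = 4
x_4 = 2.3333, f(x_4) = 1.687200, coefficient = 2
x_5 = 2.5417, f(x_5) = 1.434978, coefficient = 4
x_6 = 2.7500, f(x_6) = 1.049568, coefficient = 1

I ≈ (0.208333/3) × 29.262970 = 2.032151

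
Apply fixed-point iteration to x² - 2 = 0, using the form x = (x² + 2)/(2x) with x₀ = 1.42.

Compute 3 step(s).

Equation: x² - 2 = 0
Fixed-point form: x = (x² + 2)/(2x)
x₀ = 1.42

x_1 = g(1.420000) = 1.414225
x_2 = g(1.414225) = 1.414214
x_3 = g(1.414214) = 1.414214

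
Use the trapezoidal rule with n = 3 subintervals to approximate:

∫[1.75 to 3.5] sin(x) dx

f(x) = sin(x)
a = 1.75, b = 3.5, n = 3
h = (b - a)/n = 0.583333

Trapezoidal rule: (h/2)[f(x₀) + 2f(x₁) + 2f(x₂) + ... + f(xₙ)]

x_0 = 1.7500, f(x_0) = 0.983986, coefficient = 1
x_1 = 2.3333, f(x_1) = 0.723086, coefficient = 2
x_2 = 2.9167, f(x_2) = 0.223034, coefficient = 2
x_3 = 3.5000, f(x_3) = -0.350783, coefficient = 1

I ≈ (0.583333/2) × 2.525443 = 0.736588
Exact value: 0.758211
Error: 0.021623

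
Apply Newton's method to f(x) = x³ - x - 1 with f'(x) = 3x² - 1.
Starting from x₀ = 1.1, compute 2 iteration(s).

f(x) = x³ - x - 1
f'(x) = 3x² - 1
x₀ = 1.1

Newton-Raphson formula: x_{n+1} = x_n - f(x_n)/f'(x_n)

Iteration 1:
  f(1.100000) = -0.769000
  f'(1.100000) = 2.630000
  x_1 = 1.100000 - (-0.769000)/2.630000 = 1.392395
Iteration 2:
  f(1.392395) = 0.307132
  f'(1.392395) = 4.816295
  x_2 = 1.392395 - 0.307132/4.816295 = 1.328626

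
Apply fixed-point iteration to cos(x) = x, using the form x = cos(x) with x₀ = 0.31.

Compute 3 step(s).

Equation: cos(x) = x
Fixed-point form: x = cos(x)
x₀ = 0.31

x_1 = g(0.310000) = 0.952334
x_2 = g(0.952334) = 0.579783
x_3 = g(0.579783) = 0.836581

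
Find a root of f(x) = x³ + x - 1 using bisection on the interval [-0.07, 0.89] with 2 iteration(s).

f(x) = x³ + x - 1
Initial interval: [-0.07, 0.89]

Iteration 1:
  c_1 = (-0.070000 + 0.890000)/2 = 0.410000
  f(c_1) = f(0.410000) = -0.521079
  f(a) × f(c) ≥ 0, new interval: [0.410000, 0.890000]
Iteration 2:
  c_2 = (0.410000 + 0.890000)/2 = 0.650000
  f(c_2) = f(0.650000) = -0.075375
  f(a) × f(c) ≥ 0, new interval: [0.650000, 0.890000]

After 2 iteration(s), the approximation is c_2 = 0.650000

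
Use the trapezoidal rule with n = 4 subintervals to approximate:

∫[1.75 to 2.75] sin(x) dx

f(x) = sin(x)
a = 1.75, b = 2.75, n = 4
h = (b - a)/n = 0.250000

Trapezoidal rule: (h/2)[f(x₀) + 2f(x₁) + 2f(x₂) + ... + f(xₙ)]

x_0 = 1.7500, f(x_0) = 0.983986, coefficient = 1
x_1 = 2.0000, f(x_1) = 0.909297, coefficient = 2
x_2 = 2.2500, f(x_2) = 0.778073, coefficient = 2
x_3 = 2.5000, f(x_3) = 0.598472, coefficient = 2
x_4 = 2.7500, f(x_4) = 0.381661, coefficient = 1

I ≈ (0.250000/2) × 5.937332 = 0.742167
Exact value: 0.746056
Error: 0.003890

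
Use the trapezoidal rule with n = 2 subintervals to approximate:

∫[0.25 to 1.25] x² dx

f(x) = x²
a = 0.25, b = 1.25, n = 2
h = (b - a)/n = 0.500000

Trapezoidal rule: (h/2)[f(x₀) + 2f(x₁) + 2f(x₂) + ... + f(xₙ)]

x_0 = 0.2500, f(x_0) = 0.062500, coefficient = 1
x_1 = 0.7500, f(x_1) = 0.562500, coefficient = 2
x_2 = 1.2500, f(x_2) = 1.562500, coefficient = 1

I ≈ (0.500000/2) × 2.750000 = 0.687500
Exact value: 0.645833
Error: 0.041667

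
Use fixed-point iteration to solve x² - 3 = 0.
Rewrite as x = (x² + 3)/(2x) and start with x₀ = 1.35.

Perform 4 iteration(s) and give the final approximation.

Equation: x² - 3 = 0
Fixed-point form: x = (x² + 3)/(2x)
x₀ = 1.35

x_1 = g(1.350000) = 1.786111
x_2 = g(1.786111) = 1.732869
x_3 = g(1.732869) = 1.732051
x_4 = g(1.732051) = 1.732051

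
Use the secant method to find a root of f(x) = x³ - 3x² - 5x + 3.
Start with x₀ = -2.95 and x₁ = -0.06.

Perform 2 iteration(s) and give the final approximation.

f(x) = x³ - 3x² - 5x + 3
x₀ = -2.95, x₁ = -0.06

Secant formula: x_{n+1} = x_n - f(x_n)(x_n - x_{n-1})/(f(x_n) - f(x_{n-1}))

Iteration 1:
  f(-2.950000) = -34.029875
  f(-0.060000) = 3.288984
  x_2 = -0.060000 - 3.288984×(-0.060000 - (-2.950000))/(3.288984 - (-34.029875))
       = -0.314701
Iteration 2:
  f(-0.060000) = 3.288984
  f(-0.314701) = 4.245229
  x_3 = -0.314701 - 4.245229×(-0.314701 - (-0.060000))/(4.245229 - 3.288984)
       = 0.816040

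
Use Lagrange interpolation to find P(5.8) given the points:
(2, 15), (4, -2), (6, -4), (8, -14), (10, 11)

Lagrange interpolation formula:
P(x) = Σ yᵢ × Lᵢ(x)
where Lᵢ(x) = Π_{j≠i} (x - xⱼ)/(xᵢ - xⱼ)

L_0(5.8) = (5.8 - 4)/(2 - 4) × (5.8 - 6)/(2 - 6) × (5.8 - 8)/(2 - 8) × (5.8 - 10)/(2 - 10) = -0.008663
L_1(5.8) = (5.8 - 2)/(4 - 2) × (5.8 - 6)/(4 - 6) × (5.8 - 8)/(4 - 8) × (5.8 - 10)/(4 - 10) = 0.073150
L_2(5.8) = (5.8 - 2)/(6 - 2) × (5.8 - 4)/(6 - 4) × (5.8 - 8)/(6 - 8) × (5.8 - 10)/(6 - 10) = 0.987525
L_3(5.8) = (5.8 - 2)/(8 - 2) × (5.8 - 4)/(8 - 4) × (5.8 - 6)/(8 - 6) × (5.8 - 10)/(8 - 10) = -0.059850
L_4(5.8) = (5.8 - 2)/(10 - 2) × (5.8 - 4)/(10 - 4) × (5.8 - 6)/(10 - 6) × (5.8 - 8)/(10 - 8) = 0.007838

P(5.8) = 15×L_0(5.8) + (-2)×L_1(5.8) + (-4)×L_2(5.8) + (-14)×L_3(5.8) + 11×L_4(5.8)
P(5.8) = -3.302225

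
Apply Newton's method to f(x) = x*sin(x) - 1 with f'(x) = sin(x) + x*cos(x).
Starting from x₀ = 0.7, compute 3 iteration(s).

f(x) = x*sin(x) - 1
f'(x) = sin(x) + x*cos(x)
x₀ = 0.7

Newton-Raphson formula: x_{n+1} = x_n - f(x_n)/f'(x_n)

Iteration 1:
  f(0.700000) = -0.549048
  f'(0.700000) = 1.179607
  x_1 = 0.700000 - (-0.549048)/1.179607 = 1.165450
Iteration 2:
  f(1.165450) = 0.071008
  f'(1.165450) = 1.378546
  x_2 = 1.165450 - 0.071008/1.378546 = 1.113940
Iteration 3:
  f(1.113940) = -0.000301
  f'(1.113940) = 1.388835
  x_3 = 1.113940 - (-0.000301)/1.388835 = 1.114157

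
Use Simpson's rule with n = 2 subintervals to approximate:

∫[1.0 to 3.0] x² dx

f(x) = x²
a = 1.0, b = 3.0, n = 2
h = (b - a)/n = 1.000000

Simpson's rule: (h/3)[f(x₀) + 4f(x₁) + 2f(x₂) + ... + f(xₙ)]

x_0 = 1.0000, f(x_0) = 1.000000, coefficient = 1
x_1 = 2.0000, f(x_1) = 4.000000, coefficient = 4
x_2 = 3.0000, f(x_2) = 9.000000, coefficient = 1

I ≈ (1.000000/3) × 26.000000 = 8.666667
Exact value: 8.666667
Error: 0.000000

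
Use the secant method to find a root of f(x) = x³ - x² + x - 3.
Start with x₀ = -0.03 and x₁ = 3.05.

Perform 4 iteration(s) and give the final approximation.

f(x) = x³ - x² + x - 3
x₀ = -0.03, x₁ = 3.05

Secant formula: x_{n+1} = x_n - f(x_n)(x_n - x_{n-1})/(f(x_n) - f(x_{n-1}))

Iteration 1:
  f(-0.030000) = -3.030927
  f(3.050000) = 19.120125
  x_2 = 3.050000 - 19.120125×(3.050000 - (-0.030000))/(19.120125 - (-3.030927))
       = 0.391436
Iteration 2:
  f(3.050000) = 19.120125
  f(0.391436) = -2.701809
  x_3 = 0.391436 - (-2.701809)×(0.391436 - 3.050000)/(-2.701809 - 19.120125)
       = 0.720597
Iteration 3:
  f(0.391436) = -2.701809
  f(0.720597) = -2.424485
  x_4 = 0.720597 - (-2.424485)×(0.720597 - 0.391436)/(-2.424485 - (-2.701809))
       = 3.598266
Iteration 4:
  f(0.720597) = -2.424485
  f(3.598266) = 34.239371
  x_5 = 3.598266 - 34.239371×(3.598266 - 0.720597)/(34.239371 - (-2.424485))
       = 0.910890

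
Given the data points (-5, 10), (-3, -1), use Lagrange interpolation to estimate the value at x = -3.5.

Lagrange interpolation formula:
P(x) = Σ yᵢ × Lᵢ(x)
where Lᵢ(x) = Π_{j≠i} (x - xⱼ)/(xᵢ - xⱼ)

L_0(-3.5) = (-3.5 - (-3))/(-5 - (-3)) = 0.250000
L_1(-3.5) = (-3.5 - (-5))/(-3 - (-5)) = 0.750000

P(-3.5) = 10×L_0(-3.5) + (-1)×L_1(-3.5)
P(-3.5) = 1.750000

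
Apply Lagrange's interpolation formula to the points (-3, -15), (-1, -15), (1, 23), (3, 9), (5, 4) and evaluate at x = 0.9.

Lagrange interpolation formula:
P(x) = Σ yᵢ × Lᵢ(x)
where Lᵢ(x) = Π_{j≠i} (x - xⱼ)/(xᵢ - xⱼ)

L_0(0.9) = (0.9 - (-1))/(-3 - (-1)) × (0.9 - 1)/(-3 - 1) × (0.9 - 3)/(-3 - 3) × (0.9 - 5)/(-3 - 5) = -0.004260
L_1(0.9) = (0.9 - (-3))/(-1 - (-3)) × (0.9 - 1)/(-1 - 1) × (0.9 - 3)/(-1 - 3) × (0.9 - 5)/(-1 - 5) = 0.034978
L_2(0.9) = (0.9 - (-3))/(1 - (-3)) × (0.9 - (-1))/(1 - (-1)) × (0.9 - 3)/(1 - 3) × (0.9 - 5)/(1 - 5) = 0.996877
L_3(0.9) = (0.9 - (-3))/(3 - (-3)) × (0.9 - (-1))/(3 - (-1)) × (0.9 - 1)/(3 - 1) × (0.9 - 5)/(3 - 5) = -0.031647
L_4(0.9) = (0.9 - (-3))/(5 - (-3)) × (0.9 - (-1))/(5 - (-1)) × (0.9 - 1)/(5 - 1) × (0.9 - 3)/(5 - 3) = 0.004052

P(0.9) = (-15)×L_0(0.9) + (-15)×L_1(0.9) + 23×L_2(0.9) + 9×L_3(0.9) + 4×L_4(0.9)
P(0.9) = 22.198779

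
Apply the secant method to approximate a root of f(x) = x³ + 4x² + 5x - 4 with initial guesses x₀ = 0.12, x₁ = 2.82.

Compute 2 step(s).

f(x) = x³ + 4x² + 5x - 4
x₀ = 0.12, x₁ = 2.82

Secant formula: x_{n+1} = x_n - f(x_n)(x_n - x_{n-1})/(f(x_n) - f(x_{n-1}))

Iteration 1:
  f(0.120000) = -3.340672
  f(2.820000) = 64.335368
  x_2 = 2.820000 - 64.335368×(2.820000 - 0.120000)/(64.335368 - (-3.340672))
       = 0.253279
Iteration 2:
  f(2.820000) = 64.335368
  f(0.253279) = -2.460754
  x_3 = 0.253279 - (-2.460754)×(0.253279 - 2.820000)/(-2.460754 - 64.335368)
       = 0.347837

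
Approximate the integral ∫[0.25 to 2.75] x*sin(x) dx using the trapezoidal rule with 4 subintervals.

f(x) = x*sin(x)
a = 0.25, b = 2.75, n = 4
h = (b - a)/n = 0.625000

Trapezoidal rule: (h/2)[f(x₀) + 2f(x₁) + 2f(x₂) + ... + f(xₙ)]

x_0 = 0.2500, f(x_0) = 0.061851, coefficient = 1
x_1 = 0.8750, f(x_1) = 0.671601, coefficient = 2
x_2 = 1.5000, f(x_2) = 1.496242, coefficient = 2
x_3 = 2.1250, f(x_3) = 1.806930, coefficient = 2
x_4 = 2.7500, f(x_4) = 1.049568, coefficient = 1

I ≈ (0.625000/2) × 9.060964 = 2.831551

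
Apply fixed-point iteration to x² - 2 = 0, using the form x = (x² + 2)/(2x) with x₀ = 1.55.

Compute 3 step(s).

Equation: x² - 2 = 0
Fixed-point form: x = (x² + 2)/(2x)
x₀ = 1.55

x_1 = g(1.550000) = 1.420161
x_2 = g(1.420161) = 1.414226
x_3 = g(1.414226) = 1.414214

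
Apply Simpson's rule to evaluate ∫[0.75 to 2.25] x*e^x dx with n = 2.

f(x) = x*e^x
a = 0.75, b = 2.25, n = 2
h = (b - a)/n = 0.750000

Simpson's rule: (h/3)[f(x₀) + 4f(x₁) + 2f(x₂) + ... + f(xₙ)]

x_0 = 0.7500, f(x_0) = 1.587750, coefficient = 1
x_1 = 1.5000, f(x_1) = 6.722534, coefficient = 4
x_2 = 2.2500, f(x_2) = 21.347406, coefficient = 1

I ≈ (0.750000/3) × 49.825290 = 12.456323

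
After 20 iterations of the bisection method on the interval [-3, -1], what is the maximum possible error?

Bisection error bound: |error| ≤ (b-a)/2^n
|error| ≤ (-1 - (-3))/2^20 = 2/2^20
|error| ≤ 0.0000019073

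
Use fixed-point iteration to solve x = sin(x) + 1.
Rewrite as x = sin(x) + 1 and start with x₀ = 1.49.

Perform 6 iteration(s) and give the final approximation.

Equation: x = sin(x) + 1
Fixed-point form: x = sin(x) + 1
x₀ = 1.49

x_1 = g(1.490000) = 1.996738
x_2 = g(1.996738) = 1.910650
x_3 = g(1.910650) = 1.942803
x_4 = g(1.942803) = 1.931600
x_5 = g(1.931600) = 1.935614
x_6 = g(1.935614) = 1.934189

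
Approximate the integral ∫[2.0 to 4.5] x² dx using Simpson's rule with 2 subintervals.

f(x) = x²
a = 2.0, b = 4.5, n = 2
h = (b - a)/n = 1.250000

Simpson's rule: (h/3)[f(x₀) + 4f(x₁) + 2f(x₂) + ... + f(xₙ)]

x_0 = 2.0000, f(x_0) = 4.000000, coefficient = 1
x_1 = 3.2500, f(x_1) = 10.562500, coefficient = 4
x_2 = 4.5000, f(x_2) = 20.250000, coefficient = 1

I ≈ (1.250000/3) × 66.500000 = 27.708333
Exact value: 27.708333
Error: 0.000000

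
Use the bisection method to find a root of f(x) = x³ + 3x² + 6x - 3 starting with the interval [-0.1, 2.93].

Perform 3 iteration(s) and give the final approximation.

f(x) = x³ + 3x² + 6x - 3
Initial interval: [-0.1, 2.93]

Iteration 1:
  c_1 = (-0.100000 + 2.930000)/2 = 1.415000
  f(c_1) = f(1.415000) = 14.329823
  f(a) × f(c) < 0, new interval: [-0.100000, 1.415000]
Iteration 2:
  c_2 = (-0.100000 + 1.415000)/2 = 0.657500
  f(c_2) = f(0.657500) = 2.526160
  f(a) × f(c) < 0, new interval: [-0.100000, 0.657500]
Iteration 3:
  c_3 = (-0.100000 + 0.657500)/2 = 0.278750
  f(c_3) = f(0.278750) = -1.072736
  f(a) × f(c) ≥ 0, new interval: [0.278750, 0.657500]

After 3 iteration(s), the approximation is c_3 = 0.278750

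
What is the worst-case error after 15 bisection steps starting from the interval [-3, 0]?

Bisection error bound: |error| ≤ (b-a)/2^n
|error| ≤ (0 - (-3))/2^15 = 3/2^15
|error| ≤ 0.0000915527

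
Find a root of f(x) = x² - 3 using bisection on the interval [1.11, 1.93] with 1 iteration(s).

f(x) = x² - 3
Initial interval: [1.11, 1.93]

Iteration 1:
  c_1 = (1.110000 + 1.930000)/2 = 1.520000
  f(c_1) = f(1.520000) = -0.689600
  f(a) × f(c) ≥ 0, new interval: [1.520000, 1.930000]

After 1 iteration(s), the approximation is c_1 = 1.520000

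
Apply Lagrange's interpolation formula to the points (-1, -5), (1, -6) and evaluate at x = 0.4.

Lagrange interpolation formula:
P(x) = Σ yᵢ × Lᵢ(x)
where Lᵢ(x) = Π_{j≠i} (x - xⱼ)/(xᵢ - xⱼ)

L_0(0.4) = (0.4 - 1)/(-1 - 1) = 0.300000
L_1(0.4) = (0.4 - (-1))/(1 - (-1)) = 0.700000

P(0.4) = (-5)×L_0(0.4) + (-6)×L_1(0.4)
P(0.4) = -5.700000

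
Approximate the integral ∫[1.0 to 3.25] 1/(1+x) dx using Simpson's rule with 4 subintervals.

f(x) = 1/(1+x)
a = 1.0, b = 3.25, n = 4
h = (b - a)/n = 0.562500

Simpson's rule: (h/3)[f(x₀) + 4f(x₁) + 2f(x₂) + ... + f(xₙ)]

x_0 = 1.0000, f(x_0) = 0.500000, coefficient = 1
x_1 = 1.5625, f(x_1) = 0.390244, coefficient = 4
x_2 = 2.1250, f(x_2) = 0.320000, coefficient = 2
x_3 = 2.6875, f(x_3) = 0.271186, coefficient = 4
x_4 = 3.2500, f(x_4) = 0.235294, coefficient = 1

I ≈ (0.562500/3) × 4.021015 = 0.753940
Exact value: 0.753772
Error: 0.000169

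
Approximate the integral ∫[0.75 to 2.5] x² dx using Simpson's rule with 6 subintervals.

f(x) = x²
a = 0.75, b = 2.5, n = 6
h = (b - a)/n = 0.291667

Simpson's rule: (h/3)[f(x₀) + 4f(x₁) + 2f(x₂) + ... + f(xₙ)]

x_0 = 0.7500, f(x_0) = 0.562500, coefficient = 1
x_1 = 1.0417, f(x_1) = 1.085069, coefficient = 4
x_2 = 1.3333, f(x_2) = 1.777778, coefficient = 2
x_3 = 1.6250, f(x_3) = 2.640625, coefficient = 4
x_4 = 1.9167, f(x_4) = 3.673611, coefficient = 2
x_5 = 2.2083, f(x_5) = 4.876736, coefficient = 4
x_6 = 2.5000, f(x_6) = 6.250000, coefficient = 1

I ≈ (0.291667/3) × 52.125000 = 5.067708
Exact value: 5.067708
Error: 0.000000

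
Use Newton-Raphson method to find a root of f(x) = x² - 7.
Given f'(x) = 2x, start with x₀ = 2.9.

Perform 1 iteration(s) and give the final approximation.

f(x) = x² - 7
f'(x) = 2x
x₀ = 2.9

Newton-Raphson formula: x_{n+1} = x_n - f(x_n)/f'(x_n)

Iteration 1:
  f(2.900000) = 1.410000
  f'(2.900000) = 5.800000
  x_1 = 2.900000 - 1.410000/5.800000 = 2.656897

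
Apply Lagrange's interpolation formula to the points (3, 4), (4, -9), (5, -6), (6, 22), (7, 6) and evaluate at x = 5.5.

Lagrange interpolation formula:
P(x) = Σ yᵢ × Lᵢ(x)
where Lᵢ(x) = Π_{j≠i} (x - xⱼ)/(xᵢ - xⱼ)

L_0(5.5) = (5.5 - 4)/(3 - 4) × (5.5 - 5)/(3 - 5) × (5.5 - 6)/(3 - 6) × (5.5 - 7)/(3 - 7) = 0.023438
L_1(5.5) = (5.5 - 3)/(4 - 3) × (5.5 - 5)/(4 - 5) × (5.5 - 6)/(4 - 6) × (5.5 - 7)/(4 - 7) = -0.156250
L_2(5.5) = (5.5 - 3)/(5 - 3) × (5.5 - 4)/(5 - 4) × (5.5 - 6)/(5 - 6) × (5.5 - 7)/(5 - 7) = 0.703125
L_3(5.5) = (5.5 - 3)/(6 - 3) × (5.5 - 4)/(6 - 4) × (5.5 - 5)/(6 - 5) × (5.5 - 7)/(6 - 7) = 0.468750
L_4(5.5) = (5.5 - 3)/(7 - 3) × (5.5 - 4)/(7 - 4) × (5.5 - 5)/(7 - 5) × (5.5 - 6)/(7 - 6) = -0.039062

P(5.5) = 4×L_0(5.5) + (-9)×L_1(5.5) + (-6)×L_2(5.5) + 22×L_3(5.5) + 6×L_4(5.5)
P(5.5) = 7.359375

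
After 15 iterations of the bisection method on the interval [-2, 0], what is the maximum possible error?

Bisection error bound: |error| ≤ (b-a)/2^n
|error| ≤ (0 - (-2))/2^15 = 2/2^15
|error| ≤ 0.0000610352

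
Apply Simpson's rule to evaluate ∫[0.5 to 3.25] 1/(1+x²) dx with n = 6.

f(x) = 1/(1+x²)
a = 0.5, b = 3.25, n = 6
h = (b - a)/n = 0.458333

Simpson's rule: (h/3)[f(x₀) + 4f(x₁) + 2f(x₂) + ... + f(xₙ)]

x_0 = 0.5000, f(x_0) = 0.800000, coefficient = 1
x_1 = 0.9583, f(x_1) = 0.521267, coefficient = 4
x_2 = 1.4167, f(x_2) = 0.332564, coefficient = 2
x_3 = 1.8750, f(x_3) = 0.221453, coefficient = 4
x_4 = 2.3333, f(x_4) = 0.155172, coefficient = 2
x_5 = 2.7917, f(x_5) = 0.113722, coefficient = 4
x_6 = 3.2500, f(x_6) = 0.086486, coefficient = 1

I ≈ (0.458333/3) × 5.287726 = 0.807847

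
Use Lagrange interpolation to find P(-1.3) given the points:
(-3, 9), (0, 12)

Lagrange interpolation formula:
P(x) = Σ yᵢ × Lᵢ(x)
where Lᵢ(x) = Π_{j≠i} (x - xⱼ)/(xᵢ - xⱼ)

L_0(-1.3) = (-1.3 - 0)/(-3 - 0) = 0.433333
L_1(-1.3) = (-1.3 - (-3))/(0 - (-3)) = 0.566667

P(-1.3) = 9×L_0(-1.3) + 12×L_1(-1.3)
P(-1.3) = 10.700000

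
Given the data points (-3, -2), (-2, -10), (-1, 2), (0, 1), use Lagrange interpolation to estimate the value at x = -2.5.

Lagrange interpolation formula:
P(x) = Σ yᵢ × Lᵢ(x)
where Lᵢ(x) = Π_{j≠i} (x - xⱼ)/(xᵢ - xⱼ)

L_0(-2.5) = (-2.5 - (-2))/(-3 - (-2)) × (-2.5 - (-1))/(-3 - (-1)) × (-2.5 - 0)/(-3 - 0) = 0.312500
L_1(-2.5) = (-2.5 - (-3))/(-2 - (-3)) × (-2.5 - (-1))/(-2 - (-1)) × (-2.5 - 0)/(-2 - 0) = 0.937500
L_2(-2.5) = (-2.5 - (-3))/(-1 - (-3)) × (-2.5 - (-2))/(-1 - (-2)) × (-2.5 - 0)/(-1 - 0) = -0.312500
L_3(-2.5) = (-2.5 - (-3))/(0 - (-3)) × (-2.5 - (-2))/(0 - (-2)) × (-2.5 - (-1))/(0 - (-1)) = 0.062500

P(-2.5) = (-2)×L_0(-2.5) + (-10)×L_1(-2.5) + 2×L_2(-2.5) + 1×L_3(-2.5)
P(-2.5) = -10.562500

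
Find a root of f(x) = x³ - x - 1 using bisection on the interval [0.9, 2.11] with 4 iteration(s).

f(x) = x³ - x - 1
Initial interval: [0.9, 2.11]

Iteration 1:
  c_1 = (0.900000 + 2.110000)/2 = 1.505000
  f(c_1) = f(1.505000) = 0.903863
  f(a) × f(c) < 0, new interval: [0.900000, 1.505000]
Iteration 2:
  c_2 = (0.900000 + 1.505000)/2 = 1.202500
  f(c_2) = f(1.202500) = -0.463677
  f(a) × f(c) ≥ 0, new interval: [1.202500, 1.505000]
Iteration 3:
  c_3 = (1.202500 + 1.505000)/2 = 1.353750
  f(c_3) = f(1.353750) = 0.127185
  f(a) × f(c) < 0, new interval: [1.202500, 1.353750]
Iteration 4:
  c_4 = (1.202500 + 1.353750)/2 = 1.278125
  f(c_4) = f(1.278125) = -0.190176
  f(a) × f(c) ≥ 0, new interval: [1.278125, 1.353750]

After 4 iteration(s), the approximation is c_4 = 1.278125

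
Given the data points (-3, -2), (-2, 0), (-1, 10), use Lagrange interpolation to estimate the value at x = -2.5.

Lagrange interpolation formula:
P(x) = Σ yᵢ × Lᵢ(x)
where Lᵢ(x) = Π_{j≠i} (x - xⱼ)/(xᵢ - xⱼ)

L_0(-2.5) = (-2.5 - (-2))/(-3 - (-2)) × (-2.5 - (-1))/(-3 - (-1)) = 0.375000
L_1(-2.5) = (-2.5 - (-3))/(-2 - (-3)) × (-2.5 - (-1))/(-2 - (-1)) = 0.750000
L_2(-2.5) = (-2.5 - (-3))/(-1 - (-3)) × (-2.5 - (-2))/(-1 - (-2)) = -0.125000

P(-2.5) = (-2)×L_0(-2.5) + 0×L_1(-2.5) + 10×L_2(-2.5)
P(-2.5) = -2.000000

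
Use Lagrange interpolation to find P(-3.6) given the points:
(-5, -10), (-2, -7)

Lagrange interpolation formula:
P(x) = Σ yᵢ × Lᵢ(x)
where Lᵢ(x) = Π_{j≠i} (x - xⱼ)/(xᵢ - xⱼ)

L_0(-3.6) = (-3.6 - (-2))/(-5 - (-2)) = 0.533333
L_1(-3.6) = (-3.6 - (-5))/(-2 - (-5)) = 0.466667

P(-3.6) = (-10)×L_0(-3.6) + (-7)×L_1(-3.6)
P(-3.6) = -8.600000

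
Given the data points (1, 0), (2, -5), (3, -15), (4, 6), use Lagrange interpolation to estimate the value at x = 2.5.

Lagrange interpolation formula:
P(x) = Σ yᵢ × Lᵢ(x)
where Lᵢ(x) = Π_{j≠i} (x - xⱼ)/(xᵢ - xⱼ)

L_0(2.5) = (2.5 - 2)/(1 - 2) × (2.5 - 3)/(1 - 3) × (2.5 - 4)/(1 - 4) = -0.062500
L_1(2.5) = (2.5 - 1)/(2 - 1) × (2.5 - 3)/(2 - 3) × (2.5 - 4)/(2 - 4) = 0.562500
L_2(2.5) = (2.5 - 1)/(3 - 1) × (2.5 - 2)/(3 - 2) × (2.5 - 4)/(3 - 4) = 0.562500
L_3(2.5) = (2.5 - 1)/(4 - 1) × (2.5 - 2)/(4 - 2) × (2.5 - 3)/(4 - 3) = -0.062500

P(2.5) = 0×L_0(2.5) + (-5)×L_1(2.5) + (-15)×L_2(2.5) + 6×L_3(2.5)
P(2.5) = -11.625000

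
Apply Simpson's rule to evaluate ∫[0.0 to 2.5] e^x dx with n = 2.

f(x) = e^x
a = 0.0, b = 2.5, n = 2
h = (b - a)/n = 1.250000

Simpson's rule: (h/3)[f(x₀) + 4f(x₁) + 2f(x₂) + ... + f(xₙ)]

x_0 = 0.0000, f(x_0) = 1.000000, coefficient = 1
x_1 = 1.2500, f(x_1) = 3.490343, coefficient = 4
x_2 = 2.5000, f(x_2) = 12.182494, coefficient = 1

I ≈ (1.250000/3) × 27.143866 = 11.309944
Exact value: 11.182494
Error: 0.127450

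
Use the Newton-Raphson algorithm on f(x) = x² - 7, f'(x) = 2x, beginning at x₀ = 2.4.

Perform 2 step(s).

f(x) = x² - 7
f'(x) = 2x
x₀ = 2.4

Newton-Raphson formula: x_{n+1} = x_n - f(x_n)/f'(x_n)

Iteration 1:
  f(2.400000) = -1.240000
  f'(2.400000) = 4.800000
  x_1 = 2.400000 - (-1.240000)/4.800000 = 2.658333
Iteration 2:
  f(2.658333) = 0.066736
  f'(2.658333) = 5.316667
  x_2 = 2.658333 - 0.066736/5.316667 = 2.645781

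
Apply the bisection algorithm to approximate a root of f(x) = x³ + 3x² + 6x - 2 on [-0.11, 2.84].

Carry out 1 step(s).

f(x) = x³ + 3x² + 6x - 2
Initial interval: [-0.11, 2.84]

Iteration 1:
  c_1 = (-0.110000 + 2.840000)/2 = 1.365000
  f(c_1) = f(1.365000) = 14.322977
  f(a) × f(c) < 0, new interval: [-0.110000, 1.365000]

After 1 iteration(s), the approximation is c_1 = 1.365000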